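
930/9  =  310/3 = 103.33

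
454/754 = 227/377= 0.60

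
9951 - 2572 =7379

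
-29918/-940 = 31 + 389/470 =31.83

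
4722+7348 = 12070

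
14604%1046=1006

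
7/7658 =1/1094 = 0.00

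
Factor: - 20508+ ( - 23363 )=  - 43871=- 19^1*2309^1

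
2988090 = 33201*90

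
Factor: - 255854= - 2^1*19^1*6733^1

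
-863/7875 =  - 863/7875 = - 0.11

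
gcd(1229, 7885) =1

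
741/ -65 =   -  12 + 3/5=- 11.40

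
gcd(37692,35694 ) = 54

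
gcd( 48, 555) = 3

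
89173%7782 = 3571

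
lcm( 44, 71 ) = 3124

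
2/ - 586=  -1/293 = - 0.00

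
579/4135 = 579/4135 =0.14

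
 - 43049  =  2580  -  45629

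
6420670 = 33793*190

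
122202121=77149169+45052952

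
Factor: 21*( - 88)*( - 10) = 2^4*3^1*5^1*7^1 * 11^1 = 18480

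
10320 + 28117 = 38437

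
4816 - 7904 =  - 3088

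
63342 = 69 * 918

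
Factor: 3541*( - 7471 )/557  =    -  26454811/557 =- 31^1*241^1*557^(- 1 )*3541^1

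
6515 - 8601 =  - 2086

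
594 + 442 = 1036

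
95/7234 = 95/7234= 0.01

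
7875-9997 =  - 2122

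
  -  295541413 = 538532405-834073818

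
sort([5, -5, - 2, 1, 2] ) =[  -  5, -2,  1,2, 5]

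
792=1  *792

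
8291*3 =24873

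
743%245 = 8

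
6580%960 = 820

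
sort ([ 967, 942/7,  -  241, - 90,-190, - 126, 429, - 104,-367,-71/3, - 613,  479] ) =[ - 613,- 367, - 241, - 190, - 126, - 104, - 90, - 71/3,942/7, 429,479,967 ]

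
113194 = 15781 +97413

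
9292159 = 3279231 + 6012928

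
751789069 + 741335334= 1493124403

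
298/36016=149/18008=0.01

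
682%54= 34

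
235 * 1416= 332760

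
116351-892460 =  -776109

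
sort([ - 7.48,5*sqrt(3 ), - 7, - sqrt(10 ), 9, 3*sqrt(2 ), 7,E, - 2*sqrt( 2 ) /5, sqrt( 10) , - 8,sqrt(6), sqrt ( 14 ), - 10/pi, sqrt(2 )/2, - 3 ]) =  [  -  8, - 7.48, - 7, - 10/pi,-sqrt(10), - 3, - 2 *sqrt(2)/5, sqrt(2)/2, sqrt(6), E, sqrt( 10 ) , sqrt( 14), 3*sqrt(2 ),7,  5 * sqrt( 3 ),  9 ]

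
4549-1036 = 3513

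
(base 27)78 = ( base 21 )98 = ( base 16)c5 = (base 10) 197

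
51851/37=51851/37=1401.38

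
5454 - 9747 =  - 4293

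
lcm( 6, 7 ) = 42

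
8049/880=9 + 129/880 = 9.15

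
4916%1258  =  1142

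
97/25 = 97/25 = 3.88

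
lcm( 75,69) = 1725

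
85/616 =85/616 = 0.14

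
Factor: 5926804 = 2^2*13^1*293^1*389^1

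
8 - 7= 1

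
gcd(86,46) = 2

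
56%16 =8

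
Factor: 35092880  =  2^4 * 5^1*438661^1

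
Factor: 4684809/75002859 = 3^( - 1)*17^1*97^1*947^1*8333651^(  -  1 )=1561603/25000953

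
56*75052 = 4202912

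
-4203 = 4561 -8764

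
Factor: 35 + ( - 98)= - 3^2*7^1= - 63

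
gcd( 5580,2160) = 180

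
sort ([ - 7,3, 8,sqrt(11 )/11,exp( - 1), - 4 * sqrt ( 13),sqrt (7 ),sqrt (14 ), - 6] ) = [ - 4 * sqrt ( 13),- 7, - 6,  sqrt( 11)/11,exp( - 1), sqrt( 7),3,sqrt( 14),8] 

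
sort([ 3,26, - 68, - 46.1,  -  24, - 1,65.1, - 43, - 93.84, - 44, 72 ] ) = [ - 93.84, - 68, - 46.1, - 44 , - 43, - 24, - 1,3,26, 65.1,72]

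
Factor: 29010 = 2^1*3^1*5^1*967^1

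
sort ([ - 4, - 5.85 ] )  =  [ - 5.85, - 4]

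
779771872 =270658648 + 509113224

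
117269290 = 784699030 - 667429740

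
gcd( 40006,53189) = 1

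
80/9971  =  80/9971 = 0.01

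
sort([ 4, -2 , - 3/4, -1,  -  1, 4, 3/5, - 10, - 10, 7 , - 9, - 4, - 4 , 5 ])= [ - 10, - 10,  -  9, - 4,-4, - 2,-1, - 1, - 3/4, 3/5,  4, 4, 5,  7] 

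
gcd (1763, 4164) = 1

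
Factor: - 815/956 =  - 2^ ( - 2 )*5^1*163^1*239^(-1 ) 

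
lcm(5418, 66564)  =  465948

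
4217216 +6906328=11123544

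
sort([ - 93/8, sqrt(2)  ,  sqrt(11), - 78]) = [  -  78, - 93/8 , sqrt( 2), sqrt( 11)]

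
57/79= 57/79= 0.72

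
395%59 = 41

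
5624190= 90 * 62491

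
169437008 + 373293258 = 542730266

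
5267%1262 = 219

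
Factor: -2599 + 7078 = 4479 =3^1 * 1493^1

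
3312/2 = 1656 =1656.00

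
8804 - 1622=7182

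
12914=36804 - 23890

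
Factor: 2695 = 5^1 * 7^2*11^1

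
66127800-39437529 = 26690271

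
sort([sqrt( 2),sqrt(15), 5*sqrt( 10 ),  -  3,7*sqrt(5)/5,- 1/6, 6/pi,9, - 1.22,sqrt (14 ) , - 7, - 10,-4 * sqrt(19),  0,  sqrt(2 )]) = [ - 4*sqrt( 19), - 10,- 7, - 3 , - 1.22, - 1/6, 0, sqrt( 2), sqrt(2) , 6/pi, 7*sqrt( 5)/5, sqrt( 14 ),  sqrt(15),  9, 5*sqrt( 10 )]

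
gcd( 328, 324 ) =4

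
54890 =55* 998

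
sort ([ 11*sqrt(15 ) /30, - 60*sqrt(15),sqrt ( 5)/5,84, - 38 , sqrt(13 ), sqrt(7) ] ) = [ - 60 *sqrt ( 15), - 38, sqrt( 5)/5,11*sqrt(15)/30,sqrt(7),sqrt(13 ) , 84]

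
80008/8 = 10001  =  10001.00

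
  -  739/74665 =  - 1 + 73926/74665=- 0.01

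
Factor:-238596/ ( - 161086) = 354/239  =  2^1*3^1*59^1*239^( - 1 )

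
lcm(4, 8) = 8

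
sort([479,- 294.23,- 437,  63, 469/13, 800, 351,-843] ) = [ -843,-437, - 294.23,  469/13, 63, 351, 479,800] 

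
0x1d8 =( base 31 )F7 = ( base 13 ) 2A4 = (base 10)472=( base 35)DH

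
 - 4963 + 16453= 11490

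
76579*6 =459474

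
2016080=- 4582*( - 440 )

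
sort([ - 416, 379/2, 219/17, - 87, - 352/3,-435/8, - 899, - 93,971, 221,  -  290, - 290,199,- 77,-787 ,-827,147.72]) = [ - 899, - 827, - 787, - 416 , -290 , - 290,- 352/3, - 93, - 87, - 77, - 435/8, 219/17,147.72, 379/2,199, 221, 971]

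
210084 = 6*35014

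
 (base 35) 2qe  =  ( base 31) 3FQ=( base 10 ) 3374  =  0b110100101110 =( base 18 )a78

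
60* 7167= 430020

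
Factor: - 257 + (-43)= - 2^2*3^1*5^2 = - 300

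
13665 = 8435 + 5230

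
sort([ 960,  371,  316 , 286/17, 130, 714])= [286/17, 130, 316,371,714,960 ] 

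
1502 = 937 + 565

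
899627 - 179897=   719730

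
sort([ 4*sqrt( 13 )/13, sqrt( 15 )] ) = [ 4*sqrt(13)/13, sqrt (15)] 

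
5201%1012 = 141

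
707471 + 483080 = 1190551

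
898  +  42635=43533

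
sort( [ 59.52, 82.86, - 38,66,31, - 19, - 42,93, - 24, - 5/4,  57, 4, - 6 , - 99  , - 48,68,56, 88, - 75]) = [ - 99,  -  75, - 48, - 42, - 38, - 24, - 19, - 6, - 5/4, 4, 31,  56,57, 59.52,66, 68,  82.86, 88  ,  93]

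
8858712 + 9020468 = 17879180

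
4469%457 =356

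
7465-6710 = 755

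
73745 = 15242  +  58503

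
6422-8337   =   - 1915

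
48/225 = 16/75 = 0.21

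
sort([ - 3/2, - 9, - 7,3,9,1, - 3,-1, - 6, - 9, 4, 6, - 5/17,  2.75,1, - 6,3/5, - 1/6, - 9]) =[ - 9,-9, - 9, - 7, - 6, - 6, - 3, - 3/2, - 1, - 5/17, -1/6,3/5, 1,1,2.75, 3,4 , 6,9]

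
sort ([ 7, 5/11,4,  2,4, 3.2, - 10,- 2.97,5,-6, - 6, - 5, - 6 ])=[-10,-6, -6, - 6, - 5, - 2.97,5/11,  2,3.2,4, 4, 5,  7] 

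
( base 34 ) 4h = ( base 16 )99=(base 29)58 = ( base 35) 4D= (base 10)153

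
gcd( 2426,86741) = 1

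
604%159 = 127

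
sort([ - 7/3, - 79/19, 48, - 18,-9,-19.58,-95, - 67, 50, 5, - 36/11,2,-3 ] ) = [ - 95,  -  67, - 19.58,-18, - 9, - 79/19, - 36/11, - 3, - 7/3,2,5,48,50 ]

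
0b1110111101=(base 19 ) 2c7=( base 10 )957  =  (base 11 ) 7a0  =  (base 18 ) 2H3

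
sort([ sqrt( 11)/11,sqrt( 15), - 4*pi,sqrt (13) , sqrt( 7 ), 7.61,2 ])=[ - 4*pi, sqrt (11 ) /11,2,sqrt( 7),sqrt( 13) , sqrt( 15), 7.61 ]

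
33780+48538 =82318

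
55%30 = 25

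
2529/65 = 38+59/65=38.91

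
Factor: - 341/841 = - 11^1*29^ ( -2 )*31^1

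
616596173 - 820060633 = - 203464460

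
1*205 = 205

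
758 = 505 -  - 253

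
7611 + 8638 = 16249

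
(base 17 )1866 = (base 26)AM1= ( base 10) 7333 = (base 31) 7jh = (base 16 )1CA5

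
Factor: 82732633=23^1*3597071^1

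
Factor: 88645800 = 2^3*3^1*5^2*147743^1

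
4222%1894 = 434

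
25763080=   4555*5656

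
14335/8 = 14335/8 = 1791.88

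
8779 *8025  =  70451475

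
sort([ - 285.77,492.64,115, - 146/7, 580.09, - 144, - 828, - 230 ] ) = [  -  828,- 285.77,  -  230,-144, - 146/7,115,492.64,  580.09]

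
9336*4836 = 45148896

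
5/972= 5/972   =  0.01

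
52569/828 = 63+ 45/92 = 63.49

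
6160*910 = 5605600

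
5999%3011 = 2988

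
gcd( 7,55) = 1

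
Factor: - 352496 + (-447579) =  - 800075=- 5^2*32003^1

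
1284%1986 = 1284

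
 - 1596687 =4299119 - 5895806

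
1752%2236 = 1752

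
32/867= 32/867 = 0.04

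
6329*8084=51163636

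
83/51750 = 83/51750 = 0.00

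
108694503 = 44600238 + 64094265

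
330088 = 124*2662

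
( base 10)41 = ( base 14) 2d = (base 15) 2B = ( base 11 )38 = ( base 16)29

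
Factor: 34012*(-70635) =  - 2^2*3^1*5^1 * 11^1*17^1*277^1*773^1 = - 2402437620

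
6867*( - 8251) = -56659617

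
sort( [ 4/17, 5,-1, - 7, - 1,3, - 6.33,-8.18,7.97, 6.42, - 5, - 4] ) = [ - 8.18, - 7, - 6.33, - 5, - 4, - 1 , - 1,4/17,3,5,6.42,7.97 ]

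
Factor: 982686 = 2^1*3^1 * 163781^1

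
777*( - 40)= - 31080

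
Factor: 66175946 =2^1*4817^1*6869^1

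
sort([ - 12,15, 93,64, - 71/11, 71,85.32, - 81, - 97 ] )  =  [ - 97, -81,-12, - 71/11 , 15 , 64, 71,85.32 , 93]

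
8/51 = 8/51 = 0.16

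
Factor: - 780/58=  - 390/29 = - 2^1*3^1 * 5^1*13^1*29^( - 1 )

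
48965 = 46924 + 2041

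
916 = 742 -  - 174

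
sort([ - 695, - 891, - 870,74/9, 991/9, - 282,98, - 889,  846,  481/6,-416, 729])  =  [ - 891, - 889,  -  870,- 695,  -  416, - 282, 74/9, 481/6, 98,991/9, 729, 846]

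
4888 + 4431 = 9319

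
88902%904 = 310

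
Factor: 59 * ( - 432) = - 25488 = - 2^4*3^3*59^1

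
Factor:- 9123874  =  -2^1*4561937^1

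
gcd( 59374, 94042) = 2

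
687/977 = 687/977 = 0.70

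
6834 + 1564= 8398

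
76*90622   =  6887272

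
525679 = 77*6827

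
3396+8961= 12357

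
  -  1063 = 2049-3112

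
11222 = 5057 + 6165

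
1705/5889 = 1705/5889= 0.29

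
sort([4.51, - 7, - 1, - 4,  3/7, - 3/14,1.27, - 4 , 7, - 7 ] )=[-7,-7, - 4, - 4, - 1, - 3/14, 3/7,  1.27 , 4.51,7 ] 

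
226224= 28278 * 8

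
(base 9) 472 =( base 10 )389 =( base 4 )12011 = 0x185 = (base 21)ib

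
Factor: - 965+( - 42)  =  - 19^1 * 53^1 = - 1007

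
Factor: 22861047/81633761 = 3^1*19^3 * 101^1*7421251^( -1 )  =  2078277/7421251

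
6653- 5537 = 1116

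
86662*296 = 25651952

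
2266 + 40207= 42473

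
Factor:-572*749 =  - 2^2 * 7^1*11^1*13^1*107^1 = -428428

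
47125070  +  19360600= 66485670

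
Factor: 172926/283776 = 39/64 = 2^( - 6)*3^1*13^1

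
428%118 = 74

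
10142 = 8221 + 1921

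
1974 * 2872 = 5669328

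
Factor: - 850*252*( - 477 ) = 2^3 * 3^4*5^2*7^1*17^1*53^1 = 102173400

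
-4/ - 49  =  4/49 = 0.08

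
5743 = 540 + 5203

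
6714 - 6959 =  - 245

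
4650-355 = 4295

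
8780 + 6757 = 15537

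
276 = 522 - 246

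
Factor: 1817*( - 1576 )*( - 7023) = 2^3 * 3^1*23^1*79^1 * 197^1*2341^1 = 20111006616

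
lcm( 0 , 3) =0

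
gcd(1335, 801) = 267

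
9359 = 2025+7334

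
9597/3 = 3199  =  3199.00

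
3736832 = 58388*64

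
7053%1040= 813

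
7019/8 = 877 + 3/8=877.38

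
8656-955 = 7701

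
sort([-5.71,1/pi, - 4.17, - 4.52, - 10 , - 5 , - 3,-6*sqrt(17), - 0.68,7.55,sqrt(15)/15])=[-6*sqrt( 17 ), - 10, - 5.71 , - 5, - 4.52, - 4.17, - 3, - 0.68, sqrt( 15 )/15,1/pi,7.55] 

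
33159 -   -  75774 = 108933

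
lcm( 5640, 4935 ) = 39480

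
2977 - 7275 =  - 4298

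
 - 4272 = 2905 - 7177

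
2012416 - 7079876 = - 5067460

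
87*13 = 1131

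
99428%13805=2793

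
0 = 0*27453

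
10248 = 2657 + 7591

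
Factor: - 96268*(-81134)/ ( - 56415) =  - 2^3*3^( - 1 )*5^( - 1) * 41^1*113^1*359^1*587^1 *3761^( - 1) = - 7810607912/56415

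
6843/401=6843/401 = 17.06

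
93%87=6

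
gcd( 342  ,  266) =38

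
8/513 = 8/513 = 0.02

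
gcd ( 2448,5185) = 17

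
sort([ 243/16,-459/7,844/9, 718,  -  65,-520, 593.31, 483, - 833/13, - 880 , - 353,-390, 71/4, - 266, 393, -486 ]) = [-880, - 520,-486,  -  390, - 353, - 266, - 459/7,- 65, - 833/13,243/16,71/4, 844/9,393, 483, 593.31, 718 ]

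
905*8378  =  7582090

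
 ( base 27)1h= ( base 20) 24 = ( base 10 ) 44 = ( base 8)54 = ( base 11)40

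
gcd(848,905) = 1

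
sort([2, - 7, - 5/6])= [-7, - 5/6,2]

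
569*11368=6468392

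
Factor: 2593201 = 13^1*43^1*4639^1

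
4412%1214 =770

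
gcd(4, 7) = 1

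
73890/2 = 36945 = 36945.00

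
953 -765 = 188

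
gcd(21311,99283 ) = 101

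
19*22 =418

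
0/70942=0 = 0.00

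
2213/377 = 2213/377 = 5.87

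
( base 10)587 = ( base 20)197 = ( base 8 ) 1113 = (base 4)21023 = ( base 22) 14f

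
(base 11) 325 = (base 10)390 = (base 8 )606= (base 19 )11A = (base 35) B5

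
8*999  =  7992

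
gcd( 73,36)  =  1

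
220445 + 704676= 925121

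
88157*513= 45224541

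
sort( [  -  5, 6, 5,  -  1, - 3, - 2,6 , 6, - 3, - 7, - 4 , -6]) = [ - 7, - 6, - 5, - 4, - 3, - 3, - 2, - 1 , 5,6,6,6] 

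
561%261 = 39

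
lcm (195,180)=2340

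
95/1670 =19/334 = 0.06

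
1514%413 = 275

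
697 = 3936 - 3239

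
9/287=9/287 = 0.03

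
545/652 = 545/652= 0.84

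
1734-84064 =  - 82330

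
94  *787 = 73978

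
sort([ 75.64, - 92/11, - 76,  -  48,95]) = [ - 76, - 48, - 92/11, 75.64,95] 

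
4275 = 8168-3893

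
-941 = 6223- 7164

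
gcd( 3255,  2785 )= 5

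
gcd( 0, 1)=1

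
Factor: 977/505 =5^( - 1)*  101^(-1)  *  977^1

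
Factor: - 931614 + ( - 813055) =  - 1744669 = - 29^1*60161^1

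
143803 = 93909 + 49894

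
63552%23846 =15860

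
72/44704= 9/5588 = 0.00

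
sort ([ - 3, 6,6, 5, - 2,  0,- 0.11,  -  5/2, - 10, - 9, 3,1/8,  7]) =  [ - 10, - 9, - 3, - 5/2, -2, - 0.11 , 0,  1/8,  3, 5,6,6,  7]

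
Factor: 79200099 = 3^4*11^1*103^1*863^1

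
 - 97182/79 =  - 1231  +  67/79 = - 1230.15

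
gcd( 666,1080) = 18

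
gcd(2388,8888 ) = 4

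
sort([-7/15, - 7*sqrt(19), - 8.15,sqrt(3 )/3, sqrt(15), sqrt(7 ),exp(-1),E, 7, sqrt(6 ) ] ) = [ - 7 * sqrt(19), - 8.15, - 7/15 , exp(-1),sqrt(3 )/3,sqrt (6),sqrt(7),E, sqrt(15), 7] 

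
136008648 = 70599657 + 65408991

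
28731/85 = 338 + 1/85 = 338.01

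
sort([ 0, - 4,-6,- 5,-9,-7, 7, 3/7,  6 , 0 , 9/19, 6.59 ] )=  [ - 9, - 7, - 6 , - 5,- 4, 0,0,3/7, 9/19, 6, 6.59 , 7] 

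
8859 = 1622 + 7237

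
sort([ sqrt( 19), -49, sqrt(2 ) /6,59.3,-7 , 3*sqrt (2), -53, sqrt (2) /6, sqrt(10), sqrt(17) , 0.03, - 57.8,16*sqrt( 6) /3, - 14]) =[ - 57.8, - 53,-49, - 14,  -  7 , 0.03, sqrt( 2)/6, sqrt(2 )/6,sqrt(10),sqrt(  17 ),3*sqrt(2),sqrt (19 ),16*sqrt( 6)/3, 59.3]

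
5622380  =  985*5708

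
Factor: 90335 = 5^1*7^1*29^1 * 89^1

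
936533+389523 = 1326056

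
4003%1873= 257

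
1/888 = 1/888 = 0.00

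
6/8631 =2/2877 = 0.00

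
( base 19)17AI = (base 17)1G36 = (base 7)36654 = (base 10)9594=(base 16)257A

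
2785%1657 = 1128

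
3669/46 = 79 + 35/46 = 79.76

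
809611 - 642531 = 167080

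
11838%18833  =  11838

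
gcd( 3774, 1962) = 6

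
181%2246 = 181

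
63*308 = 19404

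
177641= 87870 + 89771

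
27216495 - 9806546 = 17409949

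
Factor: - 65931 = - 3^1*21977^1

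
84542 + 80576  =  165118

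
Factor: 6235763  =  1531^1*4073^1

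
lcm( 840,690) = 19320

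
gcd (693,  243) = 9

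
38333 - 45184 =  - 6851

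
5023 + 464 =5487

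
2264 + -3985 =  - 1721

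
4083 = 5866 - 1783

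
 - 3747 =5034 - 8781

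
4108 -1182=2926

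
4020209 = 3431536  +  588673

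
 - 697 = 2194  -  2891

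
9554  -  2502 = 7052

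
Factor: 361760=2^5*5^1*7^1*17^1 * 19^1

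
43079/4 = 43079/4 = 10769.75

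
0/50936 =0 = 0.00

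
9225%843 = 795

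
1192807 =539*2213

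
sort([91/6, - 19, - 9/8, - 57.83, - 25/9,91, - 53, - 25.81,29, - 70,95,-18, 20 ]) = [ - 70, - 57.83,  -  53 , - 25.81, - 19,-18, - 25/9, - 9/8,91/6 , 20,29, 91,  95]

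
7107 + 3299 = 10406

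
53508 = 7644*7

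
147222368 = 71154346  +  76068022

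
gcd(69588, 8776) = 4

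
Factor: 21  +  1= 22= 2^1*11^1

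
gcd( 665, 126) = 7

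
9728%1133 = 664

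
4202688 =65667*64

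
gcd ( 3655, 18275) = 3655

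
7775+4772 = 12547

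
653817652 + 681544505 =1335362157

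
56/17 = 3  +  5/17 = 3.29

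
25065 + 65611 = 90676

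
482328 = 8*60291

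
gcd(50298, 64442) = 2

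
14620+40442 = 55062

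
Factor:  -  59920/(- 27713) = 2^4*5^1*37^( - 1) = 80/37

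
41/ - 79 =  - 41/79 = - 0.52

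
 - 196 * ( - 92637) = 18156852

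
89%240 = 89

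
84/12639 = 28/4213  =  0.01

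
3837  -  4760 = - 923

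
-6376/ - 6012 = 1594/1503 = 1.06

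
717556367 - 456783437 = 260772930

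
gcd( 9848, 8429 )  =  1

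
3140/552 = 5+95/138 = 5.69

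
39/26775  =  13/8925  =  0.00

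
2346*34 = 79764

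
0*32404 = 0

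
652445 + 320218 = 972663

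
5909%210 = 29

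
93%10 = 3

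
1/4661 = 1/4661 = 0.00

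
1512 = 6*252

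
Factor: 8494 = 2^1*31^1*137^1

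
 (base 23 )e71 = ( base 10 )7568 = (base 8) 16620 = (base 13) 35A2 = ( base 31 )7R4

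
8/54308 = 2/13577 = 0.00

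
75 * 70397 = 5279775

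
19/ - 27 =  -1  +  8/27 = - 0.70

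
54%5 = 4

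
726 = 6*121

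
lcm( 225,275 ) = 2475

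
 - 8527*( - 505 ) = 4306135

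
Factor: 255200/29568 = 2^( - 2)*3^(-1 )*5^2 * 7^( - 1 )*29^1 = 725/84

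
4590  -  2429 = 2161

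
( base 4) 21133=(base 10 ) 607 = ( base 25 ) o7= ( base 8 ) 1137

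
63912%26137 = 11638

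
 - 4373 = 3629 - 8002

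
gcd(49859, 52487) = 73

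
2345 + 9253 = 11598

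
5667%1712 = 531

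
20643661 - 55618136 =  - 34974475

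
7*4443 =31101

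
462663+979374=1442037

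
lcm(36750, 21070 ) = 1580250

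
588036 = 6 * 98006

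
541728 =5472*99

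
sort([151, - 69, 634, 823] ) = [ - 69,151, 634, 823 ]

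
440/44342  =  220/22171 = 0.01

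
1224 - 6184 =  -4960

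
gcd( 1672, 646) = 38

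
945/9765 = 3/31 =0.10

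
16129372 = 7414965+8714407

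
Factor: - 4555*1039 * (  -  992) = 4694783840 =2^5 * 5^1*31^1*911^1 * 1039^1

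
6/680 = 3/340 = 0.01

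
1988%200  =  188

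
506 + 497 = 1003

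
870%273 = 51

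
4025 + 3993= 8018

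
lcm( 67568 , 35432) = 2905424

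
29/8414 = 29/8414 = 0.00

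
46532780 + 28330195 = 74862975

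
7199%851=391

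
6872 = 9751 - 2879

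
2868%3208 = 2868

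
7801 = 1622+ 6179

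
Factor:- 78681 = -3^1 * 26227^1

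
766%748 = 18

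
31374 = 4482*7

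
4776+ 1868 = 6644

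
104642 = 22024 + 82618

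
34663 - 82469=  - 47806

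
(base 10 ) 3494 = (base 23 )6dl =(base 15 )107E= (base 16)DA6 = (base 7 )13121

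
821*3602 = 2957242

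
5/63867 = 5/63867 = 0.00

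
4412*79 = 348548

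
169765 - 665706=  - 495941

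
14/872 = 7/436 = 0.02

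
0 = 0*27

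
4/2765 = 4/2765 = 0.00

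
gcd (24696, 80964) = 36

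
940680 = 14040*67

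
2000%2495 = 2000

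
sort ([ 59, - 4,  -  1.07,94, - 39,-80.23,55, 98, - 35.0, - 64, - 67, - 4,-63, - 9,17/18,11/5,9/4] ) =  [- 80.23, - 67,-64, - 63, - 39,-35.0, - 9, - 4,-4, - 1.07, 17/18,11/5,9/4,55,59,94, 98]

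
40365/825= 2691/55 = 48.93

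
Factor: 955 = 5^1*191^1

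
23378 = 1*23378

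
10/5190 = 1/519 = 0.00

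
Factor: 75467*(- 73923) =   -  5578747041  =  -3^1*7^1 * 41^1 *601^1 * 10781^1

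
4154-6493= - 2339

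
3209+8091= 11300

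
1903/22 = 86+1/2= 86.50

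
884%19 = 10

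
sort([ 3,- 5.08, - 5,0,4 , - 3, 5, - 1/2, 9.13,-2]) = [ - 5.08,- 5, - 3, - 2, - 1/2,0, 3, 4,5,9.13]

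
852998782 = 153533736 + 699465046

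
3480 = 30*116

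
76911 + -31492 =45419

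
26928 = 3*8976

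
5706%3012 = 2694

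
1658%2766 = 1658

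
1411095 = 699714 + 711381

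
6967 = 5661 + 1306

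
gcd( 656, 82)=82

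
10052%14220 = 10052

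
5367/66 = 1789/22 = 81.32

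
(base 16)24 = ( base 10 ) 36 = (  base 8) 44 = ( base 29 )17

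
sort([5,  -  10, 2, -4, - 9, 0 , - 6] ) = [ - 10 ,  -  9, - 6, - 4,0,2 , 5] 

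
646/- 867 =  - 1  +  13/51 = -0.75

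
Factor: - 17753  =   - 41^1*433^1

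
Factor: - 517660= - 2^2 * 5^1*11^1*13^1*181^1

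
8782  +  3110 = 11892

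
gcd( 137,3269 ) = 1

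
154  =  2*77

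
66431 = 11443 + 54988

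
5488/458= 11  +  225/229 = 11.98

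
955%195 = 175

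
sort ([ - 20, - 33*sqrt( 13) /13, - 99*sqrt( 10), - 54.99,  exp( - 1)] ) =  [ - 99  *sqrt( 10 ) , - 54.99, - 20, - 33*sqrt( 13) /13,exp( - 1 ) ]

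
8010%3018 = 1974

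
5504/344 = 16=16.00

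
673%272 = 129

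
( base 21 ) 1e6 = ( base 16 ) 2E5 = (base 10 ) 741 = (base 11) 614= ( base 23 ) 195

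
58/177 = 58/177 = 0.33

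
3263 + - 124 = 3139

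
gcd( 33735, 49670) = 5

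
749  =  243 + 506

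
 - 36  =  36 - 72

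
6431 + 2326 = 8757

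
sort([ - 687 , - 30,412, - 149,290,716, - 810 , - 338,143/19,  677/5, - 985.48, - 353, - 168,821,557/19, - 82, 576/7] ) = [ - 985.48 ,-810,  -  687, - 353, - 338, - 168, - 149, - 82 , - 30,143/19, 557/19,576/7,677/5, 290,412,716 , 821 ] 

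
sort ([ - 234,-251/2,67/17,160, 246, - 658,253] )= [  -  658,  -  234,  -  251/2,67/17,  160, 246,253 ] 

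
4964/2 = 2482 = 2482.00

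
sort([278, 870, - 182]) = [-182, 278, 870] 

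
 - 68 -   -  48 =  - 20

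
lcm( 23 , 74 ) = 1702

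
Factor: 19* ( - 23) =-19^1*23^1=-437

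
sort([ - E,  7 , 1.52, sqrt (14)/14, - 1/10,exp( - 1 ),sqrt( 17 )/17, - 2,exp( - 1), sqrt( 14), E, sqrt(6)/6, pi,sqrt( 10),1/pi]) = [- E, - 2, - 1/10, sqrt( 17)/17 , sqrt(14 )/14,1/pi , exp ( - 1),exp( - 1), sqrt(6)/6,1.52, E,pi,sqrt(10 ), sqrt(14),7] 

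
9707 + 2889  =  12596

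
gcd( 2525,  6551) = 1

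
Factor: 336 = 2^4 *3^1*7^1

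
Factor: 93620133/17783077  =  3^2*13^(  -  1 ) *1613^1*6449^1*1367929^( - 1)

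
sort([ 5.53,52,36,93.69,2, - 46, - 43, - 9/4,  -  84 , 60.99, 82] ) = [-84,-46, - 43,  -  9/4,2,5.53,36,52,60.99,82,  93.69]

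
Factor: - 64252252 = - 2^2 * 113^1*142151^1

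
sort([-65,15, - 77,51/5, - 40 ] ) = [ - 77, - 65, - 40,51/5,15 ] 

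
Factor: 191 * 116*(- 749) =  - 16594844= - 2^2*7^1*29^1*107^1*191^1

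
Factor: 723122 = 2^1*361561^1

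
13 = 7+6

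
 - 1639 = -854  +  -785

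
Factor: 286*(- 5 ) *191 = - 2^1*5^1*11^1*13^1*191^1=-273130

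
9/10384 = 9/10384 = 0.00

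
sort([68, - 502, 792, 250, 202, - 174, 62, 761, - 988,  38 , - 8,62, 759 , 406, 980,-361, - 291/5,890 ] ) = [ - 988, - 502  , - 361,-174, - 291/5, - 8,38,62, 62, 68,  202, 250,406  ,  759,761, 792, 890 , 980]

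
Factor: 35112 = 2^3*3^1*7^1*11^1*19^1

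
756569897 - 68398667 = 688171230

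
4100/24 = 1025/6 = 170.83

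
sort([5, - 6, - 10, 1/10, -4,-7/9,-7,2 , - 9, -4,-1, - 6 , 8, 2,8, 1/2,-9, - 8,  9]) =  [-10 ,-9, - 9, - 8,- 7,  -  6, - 6,-4, - 4, -1, - 7/9, 1/10,1/2, 2, 2,5,8, 8,  9]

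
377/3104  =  377/3104 = 0.12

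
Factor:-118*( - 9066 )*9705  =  10382292540= 2^2*3^2*5^1*59^1*647^1 * 1511^1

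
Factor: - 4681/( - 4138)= 2^ (  -  1)*31^1*151^1*2069^( - 1)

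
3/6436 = 3/6436 = 0.00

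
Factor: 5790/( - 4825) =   -  2^1*3^1 *5^(-1 ) =- 6/5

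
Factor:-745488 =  - 2^4*3^2 *31^1 *167^1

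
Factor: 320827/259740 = 2^ ( - 2 )*3^(  -  3 )*5^( - 1) * 23^1*29^1 = 667/540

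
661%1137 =661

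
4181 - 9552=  - 5371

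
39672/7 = 39672/7 = 5667.43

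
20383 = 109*187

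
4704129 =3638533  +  1065596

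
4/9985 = 4/9985  =  0.00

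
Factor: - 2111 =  - 2111^1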